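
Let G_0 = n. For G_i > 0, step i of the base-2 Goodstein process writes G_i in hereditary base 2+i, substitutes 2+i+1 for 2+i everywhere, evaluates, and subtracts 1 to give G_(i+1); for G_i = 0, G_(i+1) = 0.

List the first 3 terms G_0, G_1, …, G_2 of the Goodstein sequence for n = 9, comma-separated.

i=0: 9 = 2^(2 + 1) + 1 (b=2); 2→3: 3^(3 + 1) + 1 = 82; 82−1 = 81
i=1: 81 = 3^(3 + 1) (b=3); 3→4: 4^(4 + 1) = 1024; 1024−1 = 1023

9, 81, 1023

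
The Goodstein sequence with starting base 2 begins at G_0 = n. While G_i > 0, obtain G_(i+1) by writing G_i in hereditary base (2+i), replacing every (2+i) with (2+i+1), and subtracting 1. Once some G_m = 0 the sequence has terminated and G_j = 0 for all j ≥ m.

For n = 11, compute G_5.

5764801

[0] 11 ≡ 2^(2 + 1) + 2 + 1 (base 2). Lift 3: 85. −1: 84.
[1] 84 ≡ 3^(3 + 1) + 3 (base 3). Lift 4: 1028. −1: 1027.
[2] 1027 ≡ 4^(4 + 1) + 3 (base 4). Lift 5: 15628. −1: 15627.
[3] 15627 ≡ 5^(5 + 1) + 2 (base 5). Lift 6: 279938. −1: 279937.
[4] 279937 ≡ 6^(6 + 1) + 1 (base 6). Lift 7: 5764802. −1: 5764801.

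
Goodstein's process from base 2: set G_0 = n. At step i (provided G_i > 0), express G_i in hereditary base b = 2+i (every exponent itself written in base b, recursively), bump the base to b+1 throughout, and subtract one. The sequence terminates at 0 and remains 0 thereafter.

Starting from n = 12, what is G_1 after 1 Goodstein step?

107

[0] 12 ≡ 2^(2 + 1) + 2^2 (base 2). Lift 3: 108. −1: 107.
[1] 107 ≡ 3^(3 + 1) + 2·3^2 + 2·3 + 2 (base 3). Lift 4: 1066. −1: 1065.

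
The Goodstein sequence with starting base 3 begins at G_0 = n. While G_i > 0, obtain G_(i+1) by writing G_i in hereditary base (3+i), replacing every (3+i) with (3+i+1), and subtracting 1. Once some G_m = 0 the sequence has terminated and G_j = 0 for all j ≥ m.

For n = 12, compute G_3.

[0] 12 ≡ 3^2 + 3 (base 3). Lift 4: 20. −1: 19.
[1] 19 ≡ 4^2 + 3 (base 4). Lift 5: 28. −1: 27.
[2] 27 ≡ 5^2 + 2 (base 5). Lift 6: 38. −1: 37.
[3] 37 ≡ 6^2 + 1 (base 6). Lift 7: 50. −1: 49.

37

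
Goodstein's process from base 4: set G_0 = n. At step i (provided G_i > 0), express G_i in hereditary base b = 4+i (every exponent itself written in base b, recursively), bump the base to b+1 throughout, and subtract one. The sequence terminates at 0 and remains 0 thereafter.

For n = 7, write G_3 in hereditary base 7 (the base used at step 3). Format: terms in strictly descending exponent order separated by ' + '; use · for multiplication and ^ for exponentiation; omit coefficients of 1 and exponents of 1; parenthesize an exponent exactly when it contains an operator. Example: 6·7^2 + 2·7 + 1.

i=0: 7 = 4 + 3 (b=4); 4→5: 5 + 3 = 8; 8−1 = 7
i=1: 7 = 5 + 2 (b=5); 5→6: 6 + 2 = 8; 8−1 = 7
i=2: 7 = 6 + 1 (b=6); 6→7: 7 + 1 = 8; 8−1 = 7
i=3: 7 = 7 (b=7); 7→8: 8 = 8; 8−1 = 7

7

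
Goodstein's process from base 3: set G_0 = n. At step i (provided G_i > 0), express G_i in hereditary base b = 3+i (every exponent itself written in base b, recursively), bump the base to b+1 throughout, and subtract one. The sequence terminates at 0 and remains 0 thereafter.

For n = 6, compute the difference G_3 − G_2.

step 0: 6 = 2·3; sub 4 for 3: 2·4; = 8; G_1 = 8−1 = 7
step 1: 7 = 4 + 3; sub 5 for 4: 5 + 3; = 8; G_2 = 8−1 = 7
step 2: 7 = 5 + 2; sub 6 for 5: 6 + 2; = 8; G_3 = 8−1 = 7

0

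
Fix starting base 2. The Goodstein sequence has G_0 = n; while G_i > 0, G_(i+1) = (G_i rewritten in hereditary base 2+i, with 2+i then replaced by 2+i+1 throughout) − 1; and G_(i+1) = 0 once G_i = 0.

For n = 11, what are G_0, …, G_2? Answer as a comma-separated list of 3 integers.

11 —HB2→ 2^(2 + 1) + 2 + 1 —bump→ 3^(3 + 1) + 3 + 1 = 85 —(−1)→ 84
84 —HB3→ 3^(3 + 1) + 3 —bump→ 4^(4 + 1) + 4 = 1028 —(−1)→ 1027

11, 84, 1027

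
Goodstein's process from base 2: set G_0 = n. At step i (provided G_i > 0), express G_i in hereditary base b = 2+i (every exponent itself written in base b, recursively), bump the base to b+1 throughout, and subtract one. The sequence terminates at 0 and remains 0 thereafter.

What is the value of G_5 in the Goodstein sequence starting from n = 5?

1197

base 2: 5 = 2^2 + 1; at 3: 3^3 + 1 = 28; next = 27
base 3: 27 = 3^3; at 4: 4^4 = 256; next = 255
base 4: 255 = 3·4^3 + 3·4^2 + 3·4 + 3; at 5: 3·5^3 + 3·5^2 + 3·5 + 3 = 468; next = 467
base 5: 467 = 3·5^3 + 3·5^2 + 3·5 + 2; at 6: 3·6^3 + 3·6^2 + 3·6 + 2 = 776; next = 775
base 6: 775 = 3·6^3 + 3·6^2 + 3·6 + 1; at 7: 3·7^3 + 3·7^2 + 3·7 + 1 = 1198; next = 1197
base 7: 1197 = 3·7^3 + 3·7^2 + 3·7; at 8: 3·8^3 + 3·8^2 + 3·8 = 1752; next = 1751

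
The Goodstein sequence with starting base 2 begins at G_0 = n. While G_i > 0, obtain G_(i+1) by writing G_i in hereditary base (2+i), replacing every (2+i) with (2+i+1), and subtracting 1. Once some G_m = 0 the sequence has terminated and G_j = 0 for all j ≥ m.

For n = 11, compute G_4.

step 0: 11 = 2^(2 + 1) + 2 + 1; sub 3 for 2: 3^(3 + 1) + 3 + 1; = 85; G_1 = 85−1 = 84
step 1: 84 = 3^(3 + 1) + 3; sub 4 for 3: 4^(4 + 1) + 4; = 1028; G_2 = 1028−1 = 1027
step 2: 1027 = 4^(4 + 1) + 3; sub 5 for 4: 5^(5 + 1) + 3; = 15628; G_3 = 15628−1 = 15627
step 3: 15627 = 5^(5 + 1) + 2; sub 6 for 5: 6^(6 + 1) + 2; = 279938; G_4 = 279938−1 = 279937

279937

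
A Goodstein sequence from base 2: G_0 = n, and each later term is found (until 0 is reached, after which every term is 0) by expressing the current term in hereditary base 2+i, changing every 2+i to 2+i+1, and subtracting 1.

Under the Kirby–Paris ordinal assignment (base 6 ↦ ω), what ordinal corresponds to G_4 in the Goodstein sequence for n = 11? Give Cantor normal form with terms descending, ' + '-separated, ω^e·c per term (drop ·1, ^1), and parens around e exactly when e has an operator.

ω^(ω + 1) + 1

i=0: 11 = 2^(2 + 1) + 2 + 1 (b=2); 2→3: 3^(3 + 1) + 3 + 1 = 85; 85−1 = 84
i=1: 84 = 3^(3 + 1) + 3 (b=3); 3→4: 4^(4 + 1) + 4 = 1028; 1028−1 = 1027
i=2: 1027 = 4^(4 + 1) + 3 (b=4); 4→5: 5^(5 + 1) + 3 = 15628; 15628−1 = 15627
i=3: 15627 = 5^(5 + 1) + 2 (b=5); 5→6: 6^(6 + 1) + 2 = 279938; 279938−1 = 279937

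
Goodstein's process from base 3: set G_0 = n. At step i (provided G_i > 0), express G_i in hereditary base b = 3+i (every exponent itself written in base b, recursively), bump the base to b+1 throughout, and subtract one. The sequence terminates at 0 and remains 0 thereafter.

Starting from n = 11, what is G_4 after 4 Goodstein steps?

39

i=0: 11 = 3^2 + 2 (b=3); 3→4: 4^2 + 2 = 18; 18−1 = 17
i=1: 17 = 4^2 + 1 (b=4); 4→5: 5^2 + 1 = 26; 26−1 = 25
i=2: 25 = 5^2 (b=5); 5→6: 6^2 = 36; 36−1 = 35
i=3: 35 = 5·6 + 5 (b=6); 6→7: 5·7 + 5 = 40; 40−1 = 39
i=4: 39 = 5·7 + 4 (b=7); 7→8: 5·8 + 4 = 44; 44−1 = 43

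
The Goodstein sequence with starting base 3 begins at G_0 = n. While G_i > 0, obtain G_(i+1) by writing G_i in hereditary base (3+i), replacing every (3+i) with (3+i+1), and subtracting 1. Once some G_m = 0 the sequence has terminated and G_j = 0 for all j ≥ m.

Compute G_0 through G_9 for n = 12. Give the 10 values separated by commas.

12, 19, 27, 37, 49, 63, 69, 75, 81, 87

step 0: 12 = 3^2 + 3; sub 4 for 3: 4^2 + 4; = 20; G_1 = 20−1 = 19
step 1: 19 = 4^2 + 3; sub 5 for 4: 5^2 + 3; = 28; G_2 = 28−1 = 27
step 2: 27 = 5^2 + 2; sub 6 for 5: 6^2 + 2; = 38; G_3 = 38−1 = 37
step 3: 37 = 6^2 + 1; sub 7 for 6: 7^2 + 1; = 50; G_4 = 50−1 = 49
step 4: 49 = 7^2; sub 8 for 7: 8^2; = 64; G_5 = 64−1 = 63
step 5: 63 = 7·8 + 7; sub 9 for 8: 7·9 + 7; = 70; G_6 = 70−1 = 69
step 6: 69 = 7·9 + 6; sub 10 for 9: 7·10 + 6; = 76; G_7 = 76−1 = 75
step 7: 75 = 7·10 + 5; sub 11 for 10: 7·11 + 5; = 82; G_8 = 82−1 = 81
step 8: 81 = 7·11 + 4; sub 12 for 11: 7·12 + 4; = 88; G_9 = 88−1 = 87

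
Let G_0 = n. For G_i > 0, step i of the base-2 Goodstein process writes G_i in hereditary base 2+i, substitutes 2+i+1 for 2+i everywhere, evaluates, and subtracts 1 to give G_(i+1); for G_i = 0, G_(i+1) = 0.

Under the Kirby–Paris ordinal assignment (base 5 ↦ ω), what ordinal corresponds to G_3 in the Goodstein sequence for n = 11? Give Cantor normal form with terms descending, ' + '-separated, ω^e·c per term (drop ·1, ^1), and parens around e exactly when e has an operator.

G_0 = 11. HB_2(11) = 2^(2 + 1) + 2 + 1. Bump = 85. G_1 = 84.
G_1 = 84. HB_3(84) = 3^(3 + 1) + 3. Bump = 1028. G_2 = 1027.
G_2 = 1027. HB_4(1027) = 4^(4 + 1) + 3. Bump = 15628. G_3 = 15627.
G_3 = 15627. HB_5(15627) = 5^(5 + 1) + 2. Bump = 279938. G_4 = 279937.

ω^(ω + 1) + 2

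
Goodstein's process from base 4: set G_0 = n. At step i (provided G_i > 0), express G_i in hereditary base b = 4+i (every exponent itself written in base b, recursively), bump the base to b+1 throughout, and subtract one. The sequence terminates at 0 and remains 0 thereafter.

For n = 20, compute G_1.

29

20 —HB4→ 4^2 + 4 —bump→ 5^2 + 5 = 30 —(−1)→ 29
29 —HB5→ 5^2 + 4 —bump→ 6^2 + 4 = 40 —(−1)→ 39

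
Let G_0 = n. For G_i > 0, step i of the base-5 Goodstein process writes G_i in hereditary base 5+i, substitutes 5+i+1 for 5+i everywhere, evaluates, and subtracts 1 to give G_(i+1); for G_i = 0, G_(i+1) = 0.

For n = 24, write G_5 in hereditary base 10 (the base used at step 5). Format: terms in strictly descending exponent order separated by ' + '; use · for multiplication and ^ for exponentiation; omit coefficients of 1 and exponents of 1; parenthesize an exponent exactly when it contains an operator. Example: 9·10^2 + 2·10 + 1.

base 5: 24 = 4·5 + 4; at 6: 4·6 + 4 = 28; next = 27
base 6: 27 = 4·6 + 3; at 7: 4·7 + 3 = 31; next = 30
base 7: 30 = 4·7 + 2; at 8: 4·8 + 2 = 34; next = 33
base 8: 33 = 4·8 + 1; at 9: 4·9 + 1 = 37; next = 36
base 9: 36 = 4·9; at 10: 4·10 = 40; next = 39
base 10: 39 = 3·10 + 9; at 11: 3·11 + 9 = 42; next = 41

3·10 + 9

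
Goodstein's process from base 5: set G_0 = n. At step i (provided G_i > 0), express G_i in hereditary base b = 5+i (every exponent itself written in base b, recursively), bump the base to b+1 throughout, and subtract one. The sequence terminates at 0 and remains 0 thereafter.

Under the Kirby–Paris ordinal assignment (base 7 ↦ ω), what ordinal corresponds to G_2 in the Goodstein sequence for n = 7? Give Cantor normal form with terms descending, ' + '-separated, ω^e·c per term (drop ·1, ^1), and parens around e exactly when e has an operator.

base 5: 7 = 5 + 2; at 6: 6 + 2 = 8; next = 7
base 6: 7 = 6 + 1; at 7: 7 + 1 = 8; next = 7

ω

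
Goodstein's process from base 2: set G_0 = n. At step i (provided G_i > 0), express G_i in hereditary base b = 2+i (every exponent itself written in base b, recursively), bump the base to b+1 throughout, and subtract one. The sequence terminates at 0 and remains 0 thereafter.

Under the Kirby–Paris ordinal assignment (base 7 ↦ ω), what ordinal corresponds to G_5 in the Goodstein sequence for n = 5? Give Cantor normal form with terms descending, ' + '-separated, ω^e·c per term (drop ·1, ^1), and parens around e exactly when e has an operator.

ω^3·3 + ω^2·3 + ω·3

(0) 5|_2 = 2^2 + 1 ↦ 3^3 + 1|_3 = 28 ⇒ 27
(1) 27|_3 = 3^3 ↦ 4^4|_4 = 256 ⇒ 255
(2) 255|_4 = 3·4^3 + 3·4^2 + 3·4 + 3 ↦ 3·5^3 + 3·5^2 + 3·5 + 3|_5 = 468 ⇒ 467
(3) 467|_5 = 3·5^3 + 3·5^2 + 3·5 + 2 ↦ 3·6^3 + 3·6^2 + 3·6 + 2|_6 = 776 ⇒ 775
(4) 775|_6 = 3·6^3 + 3·6^2 + 3·6 + 1 ↦ 3·7^3 + 3·7^2 + 3·7 + 1|_7 = 1198 ⇒ 1197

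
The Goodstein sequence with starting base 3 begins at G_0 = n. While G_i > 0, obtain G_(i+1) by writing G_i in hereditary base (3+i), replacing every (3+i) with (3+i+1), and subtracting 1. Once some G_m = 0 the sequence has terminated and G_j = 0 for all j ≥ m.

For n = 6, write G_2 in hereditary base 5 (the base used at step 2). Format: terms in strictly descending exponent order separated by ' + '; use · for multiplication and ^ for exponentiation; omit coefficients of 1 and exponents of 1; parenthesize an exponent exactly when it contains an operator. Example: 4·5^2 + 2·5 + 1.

base 3: 6 = 2·3; at 4: 2·4 = 8; next = 7
base 4: 7 = 4 + 3; at 5: 5 + 3 = 8; next = 7
base 5: 7 = 5 + 2; at 6: 6 + 2 = 8; next = 7

5 + 2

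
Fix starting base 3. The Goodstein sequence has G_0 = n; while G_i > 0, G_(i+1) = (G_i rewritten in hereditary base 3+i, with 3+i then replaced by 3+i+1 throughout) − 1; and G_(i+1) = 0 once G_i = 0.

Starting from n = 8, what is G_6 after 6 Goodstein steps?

11

(0) 8|_3 = 2·3 + 2 ↦ 2·4 + 2|_4 = 10 ⇒ 9
(1) 9|_4 = 2·4 + 1 ↦ 2·5 + 1|_5 = 11 ⇒ 10
(2) 10|_5 = 2·5 ↦ 2·6|_6 = 12 ⇒ 11
(3) 11|_6 = 6 + 5 ↦ 7 + 5|_7 = 12 ⇒ 11
(4) 11|_7 = 7 + 4 ↦ 8 + 4|_8 = 12 ⇒ 11
(5) 11|_8 = 8 + 3 ↦ 9 + 3|_9 = 12 ⇒ 11
(6) 11|_9 = 9 + 2 ↦ 10 + 2|_10 = 12 ⇒ 11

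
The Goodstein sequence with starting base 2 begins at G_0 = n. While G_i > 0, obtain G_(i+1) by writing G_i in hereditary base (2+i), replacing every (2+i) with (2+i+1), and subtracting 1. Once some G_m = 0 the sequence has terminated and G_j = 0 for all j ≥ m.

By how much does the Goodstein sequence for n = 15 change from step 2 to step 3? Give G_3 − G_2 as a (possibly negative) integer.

17469

G_0 = 15. HB_2(15) = 2^(2 + 1) + 2^2 + 2 + 1. Bump = 112. G_1 = 111.
G_1 = 111. HB_3(111) = 3^(3 + 1) + 3^3 + 3. Bump = 1284. G_2 = 1283.
G_2 = 1283. HB_4(1283) = 4^(4 + 1) + 4^4 + 3. Bump = 18753. G_3 = 18752.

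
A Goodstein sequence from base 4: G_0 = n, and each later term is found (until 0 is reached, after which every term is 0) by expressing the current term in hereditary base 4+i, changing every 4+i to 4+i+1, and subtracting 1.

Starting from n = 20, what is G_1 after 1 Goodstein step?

20 —HB4→ 4^2 + 4 —bump→ 5^2 + 5 = 30 —(−1)→ 29
29 —HB5→ 5^2 + 4 —bump→ 6^2 + 4 = 40 —(−1)→ 39

29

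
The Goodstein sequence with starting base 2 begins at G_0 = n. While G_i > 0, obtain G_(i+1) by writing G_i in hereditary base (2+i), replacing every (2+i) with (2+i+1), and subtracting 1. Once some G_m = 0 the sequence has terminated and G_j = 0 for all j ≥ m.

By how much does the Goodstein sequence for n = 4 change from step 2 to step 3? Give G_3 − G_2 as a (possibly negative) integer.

19

G_0 = 4. HB_2(4) = 2^2. Bump = 27. G_1 = 26.
G_1 = 26. HB_3(26) = 2·3^2 + 2·3 + 2. Bump = 42. G_2 = 41.
G_2 = 41. HB_4(41) = 2·4^2 + 2·4 + 1. Bump = 61. G_3 = 60.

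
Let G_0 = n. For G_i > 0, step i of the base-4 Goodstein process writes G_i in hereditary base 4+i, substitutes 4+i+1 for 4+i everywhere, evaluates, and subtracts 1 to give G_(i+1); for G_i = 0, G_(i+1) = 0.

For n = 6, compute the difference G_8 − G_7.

-1

6 —HB4→ 4 + 2 —bump→ 5 + 2 = 7 —(−1)→ 6
6 —HB5→ 5 + 1 —bump→ 6 + 1 = 7 —(−1)→ 6
6 —HB6→ 6 —bump→ 7 = 7 —(−1)→ 6
6 —HB7→ 6 —bump→ 6 = 6 —(−1)→ 5
5 —HB8→ 5 —bump→ 5 = 5 —(−1)→ 4
4 —HB9→ 4 —bump→ 4 = 4 —(−1)→ 3
3 —HB10→ 3 —bump→ 3 = 3 —(−1)→ 2
2 —HB11→ 2 —bump→ 2 = 2 —(−1)→ 1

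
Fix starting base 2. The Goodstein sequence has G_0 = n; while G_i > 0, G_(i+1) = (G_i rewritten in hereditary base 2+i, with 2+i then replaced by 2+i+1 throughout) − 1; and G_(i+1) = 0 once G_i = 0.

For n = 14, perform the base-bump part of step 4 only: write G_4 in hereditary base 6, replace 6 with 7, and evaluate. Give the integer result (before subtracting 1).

5862841

i=0: 14 = 2^(2 + 1) + 2^2 + 2 (b=2); 2→3: 3^(3 + 1) + 3^3 + 3 = 111; 111−1 = 110
i=1: 110 = 3^(3 + 1) + 3^3 + 2 (b=3); 3→4: 4^(4 + 1) + 4^4 + 2 = 1282; 1282−1 = 1281
i=2: 1281 = 4^(4 + 1) + 4^4 + 1 (b=4); 4→5: 5^(5 + 1) + 5^5 + 1 = 18751; 18751−1 = 18750
i=3: 18750 = 5^(5 + 1) + 5^5 (b=5); 5→6: 6^(6 + 1) + 6^6 = 326592; 326592−1 = 326591
i=4: 326591 = 6^(6 + 1) + 5·6^5 + 5·6^4 + 5·6^3 + 5·6^2 + 5·6 + 5 (b=6); 6→7: 7^(7 + 1) + 5·7^5 + 5·7^4 + 5·7^3 + 5·7^2 + 5·7 + 5 = 5862841; 5862841−1 = 5862840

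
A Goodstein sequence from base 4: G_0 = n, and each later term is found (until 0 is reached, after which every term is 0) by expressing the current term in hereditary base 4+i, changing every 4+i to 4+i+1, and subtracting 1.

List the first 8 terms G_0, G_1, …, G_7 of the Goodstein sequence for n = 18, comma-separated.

18, 26, 36, 48, 53, 58, 63, 68

G_0=18  [base 4] 4^2 + 2  →[4↦5]→  5^2 + 2 = 27  −1 ⇒ G_1=26
G_1=26  [base 5] 5^2 + 1  →[5↦6]→  6^2 + 1 = 37  −1 ⇒ G_2=36
G_2=36  [base 6] 6^2  →[6↦7]→  7^2 = 49  −1 ⇒ G_3=48
G_3=48  [base 7] 6·7 + 6  →[7↦8]→  6·8 + 6 = 54  −1 ⇒ G_4=53
G_4=53  [base 8] 6·8 + 5  →[8↦9]→  6·9 + 5 = 59  −1 ⇒ G_5=58
G_5=58  [base 9] 6·9 + 4  →[9↦10]→  6·10 + 4 = 64  −1 ⇒ G_6=63
G_6=63  [base 10] 6·10 + 3  →[10↦11]→  6·11 + 3 = 69  −1 ⇒ G_7=68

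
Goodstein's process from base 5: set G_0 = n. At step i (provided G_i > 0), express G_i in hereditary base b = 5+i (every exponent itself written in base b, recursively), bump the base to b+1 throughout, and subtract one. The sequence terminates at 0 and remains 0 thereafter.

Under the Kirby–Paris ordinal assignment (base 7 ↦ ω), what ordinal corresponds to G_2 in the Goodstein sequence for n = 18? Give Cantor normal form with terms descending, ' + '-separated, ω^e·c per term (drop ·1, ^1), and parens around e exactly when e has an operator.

base 5: 18 = 3·5 + 3; at 6: 3·6 + 3 = 21; next = 20
base 6: 20 = 3·6 + 2; at 7: 3·7 + 2 = 23; next = 22
base 7: 22 = 3·7 + 1; at 8: 3·8 + 1 = 25; next = 24

ω·3 + 1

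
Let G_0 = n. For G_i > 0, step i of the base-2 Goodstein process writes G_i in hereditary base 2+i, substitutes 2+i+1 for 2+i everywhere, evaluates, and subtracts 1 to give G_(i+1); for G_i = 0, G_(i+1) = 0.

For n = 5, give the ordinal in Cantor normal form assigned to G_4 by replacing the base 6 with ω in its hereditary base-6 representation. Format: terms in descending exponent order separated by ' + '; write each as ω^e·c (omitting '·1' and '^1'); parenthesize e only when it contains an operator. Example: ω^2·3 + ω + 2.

G_0 = 5. HB_2(5) = 2^2 + 1. Bump = 28. G_1 = 27.
G_1 = 27. HB_3(27) = 3^3. Bump = 256. G_2 = 255.
G_2 = 255. HB_4(255) = 3·4^3 + 3·4^2 + 3·4 + 3. Bump = 468. G_3 = 467.
G_3 = 467. HB_5(467) = 3·5^3 + 3·5^2 + 3·5 + 2. Bump = 776. G_4 = 775.

ω^3·3 + ω^2·3 + ω·3 + 1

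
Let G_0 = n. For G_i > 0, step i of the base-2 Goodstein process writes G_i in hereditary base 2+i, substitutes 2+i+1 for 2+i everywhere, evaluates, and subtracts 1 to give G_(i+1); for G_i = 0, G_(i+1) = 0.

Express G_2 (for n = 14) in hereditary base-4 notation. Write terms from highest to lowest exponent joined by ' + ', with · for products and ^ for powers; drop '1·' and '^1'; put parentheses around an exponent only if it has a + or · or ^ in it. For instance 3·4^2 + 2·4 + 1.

step 0: 14 = 2^(2 + 1) + 2^2 + 2; sub 3 for 2: 3^(3 + 1) + 3^3 + 3; = 111; G_1 = 111−1 = 110
step 1: 110 = 3^(3 + 1) + 3^3 + 2; sub 4 for 3: 4^(4 + 1) + 4^4 + 2; = 1282; G_2 = 1282−1 = 1281

4^(4 + 1) + 4^4 + 1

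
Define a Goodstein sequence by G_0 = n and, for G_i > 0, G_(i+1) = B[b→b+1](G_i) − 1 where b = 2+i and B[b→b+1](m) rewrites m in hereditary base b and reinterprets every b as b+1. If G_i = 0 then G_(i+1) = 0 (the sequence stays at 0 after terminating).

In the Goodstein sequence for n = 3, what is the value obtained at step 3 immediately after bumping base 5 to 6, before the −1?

2

base 2: 3 = 2 + 1; at 3: 3 + 1 = 4; next = 3
base 3: 3 = 3; at 4: 4 = 4; next = 3
base 4: 3 = 3; at 5: 3 = 3; next = 2
base 5: 2 = 2; at 6: 2 = 2; next = 1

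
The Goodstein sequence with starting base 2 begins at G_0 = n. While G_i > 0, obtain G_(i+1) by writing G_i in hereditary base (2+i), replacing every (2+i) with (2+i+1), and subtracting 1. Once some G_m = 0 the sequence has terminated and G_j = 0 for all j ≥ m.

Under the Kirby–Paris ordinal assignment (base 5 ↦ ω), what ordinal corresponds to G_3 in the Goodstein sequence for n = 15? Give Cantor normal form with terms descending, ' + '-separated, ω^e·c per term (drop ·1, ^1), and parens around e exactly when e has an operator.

G_0 = 15. HB_2(15) = 2^(2 + 1) + 2^2 + 2 + 1. Bump = 112. G_1 = 111.
G_1 = 111. HB_3(111) = 3^(3 + 1) + 3^3 + 3. Bump = 1284. G_2 = 1283.
G_2 = 1283. HB_4(1283) = 4^(4 + 1) + 4^4 + 3. Bump = 18753. G_3 = 18752.
G_3 = 18752. HB_5(18752) = 5^(5 + 1) + 5^5 + 2. Bump = 326594. G_4 = 326593.

ω^(ω + 1) + ω^ω + 2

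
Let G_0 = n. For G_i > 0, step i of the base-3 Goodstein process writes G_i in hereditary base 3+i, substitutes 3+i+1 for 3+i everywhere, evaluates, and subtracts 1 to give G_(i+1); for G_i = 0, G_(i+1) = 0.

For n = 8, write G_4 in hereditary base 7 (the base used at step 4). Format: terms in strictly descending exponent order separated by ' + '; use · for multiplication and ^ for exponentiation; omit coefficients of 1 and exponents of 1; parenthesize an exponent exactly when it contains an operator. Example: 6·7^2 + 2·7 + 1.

7 + 4

G_0=8  [base 3] 2·3 + 2  →[3↦4]→  2·4 + 2 = 10  −1 ⇒ G_1=9
G_1=9  [base 4] 2·4 + 1  →[4↦5]→  2·5 + 1 = 11  −1 ⇒ G_2=10
G_2=10  [base 5] 2·5  →[5↦6]→  2·6 = 12  −1 ⇒ G_3=11
G_3=11  [base 6] 6 + 5  →[6↦7]→  7 + 5 = 12  −1 ⇒ G_4=11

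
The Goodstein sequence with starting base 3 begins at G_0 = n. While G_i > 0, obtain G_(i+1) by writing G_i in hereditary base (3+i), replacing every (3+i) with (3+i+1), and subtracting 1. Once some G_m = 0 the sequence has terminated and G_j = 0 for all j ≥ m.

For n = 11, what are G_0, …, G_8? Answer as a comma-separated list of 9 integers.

11, 17, 25, 35, 39, 43, 47, 51, 55

(0) 11|_3 = 3^2 + 2 ↦ 4^2 + 2|_4 = 18 ⇒ 17
(1) 17|_4 = 4^2 + 1 ↦ 5^2 + 1|_5 = 26 ⇒ 25
(2) 25|_5 = 5^2 ↦ 6^2|_6 = 36 ⇒ 35
(3) 35|_6 = 5·6 + 5 ↦ 5·7 + 5|_7 = 40 ⇒ 39
(4) 39|_7 = 5·7 + 4 ↦ 5·8 + 4|_8 = 44 ⇒ 43
(5) 43|_8 = 5·8 + 3 ↦ 5·9 + 3|_9 = 48 ⇒ 47
(6) 47|_9 = 5·9 + 2 ↦ 5·10 + 2|_10 = 52 ⇒ 51
(7) 51|_10 = 5·10 + 1 ↦ 5·11 + 1|_11 = 56 ⇒ 55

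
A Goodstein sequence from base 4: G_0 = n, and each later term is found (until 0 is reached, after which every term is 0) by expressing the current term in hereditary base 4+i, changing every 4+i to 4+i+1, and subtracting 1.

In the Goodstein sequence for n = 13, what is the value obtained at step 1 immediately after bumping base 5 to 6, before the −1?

18

G_0 = 13. HB_4(13) = 3·4 + 1. Bump = 16. G_1 = 15.
G_1 = 15. HB_5(15) = 3·5. Bump = 18. G_2 = 17.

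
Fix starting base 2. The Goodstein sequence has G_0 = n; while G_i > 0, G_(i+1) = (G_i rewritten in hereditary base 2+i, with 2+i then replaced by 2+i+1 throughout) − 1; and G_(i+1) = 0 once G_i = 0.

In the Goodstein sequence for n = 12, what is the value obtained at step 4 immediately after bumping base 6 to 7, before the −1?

i=0: 12 = 2^(2 + 1) + 2^2 (b=2); 2→3: 3^(3 + 1) + 3^3 = 108; 108−1 = 107
i=1: 107 = 3^(3 + 1) + 2·3^2 + 2·3 + 2 (b=3); 3→4: 4^(4 + 1) + 2·4^2 + 2·4 + 2 = 1066; 1066−1 = 1065
i=2: 1065 = 4^(4 + 1) + 2·4^2 + 2·4 + 1 (b=4); 4→5: 5^(5 + 1) + 2·5^2 + 2·5 + 1 = 15686; 15686−1 = 15685
i=3: 15685 = 5^(5 + 1) + 2·5^2 + 2·5 (b=5); 5→6: 6^(6 + 1) + 2·6^2 + 2·6 = 280020; 280020−1 = 280019

5764911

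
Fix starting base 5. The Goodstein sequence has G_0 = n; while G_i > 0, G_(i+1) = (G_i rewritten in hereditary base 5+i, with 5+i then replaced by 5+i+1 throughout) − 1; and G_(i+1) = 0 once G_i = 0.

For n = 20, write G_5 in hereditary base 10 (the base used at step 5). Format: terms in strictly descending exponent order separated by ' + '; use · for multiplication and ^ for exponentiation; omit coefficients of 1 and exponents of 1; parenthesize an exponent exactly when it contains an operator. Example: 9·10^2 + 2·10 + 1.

3·10 + 1

(0) 20|_5 = 4·5 ↦ 4·6|_6 = 24 ⇒ 23
(1) 23|_6 = 3·6 + 5 ↦ 3·7 + 5|_7 = 26 ⇒ 25
(2) 25|_7 = 3·7 + 4 ↦ 3·8 + 4|_8 = 28 ⇒ 27
(3) 27|_8 = 3·8 + 3 ↦ 3·9 + 3|_9 = 30 ⇒ 29
(4) 29|_9 = 3·9 + 2 ↦ 3·10 + 2|_10 = 32 ⇒ 31
(5) 31|_10 = 3·10 + 1 ↦ 3·11 + 1|_11 = 34 ⇒ 33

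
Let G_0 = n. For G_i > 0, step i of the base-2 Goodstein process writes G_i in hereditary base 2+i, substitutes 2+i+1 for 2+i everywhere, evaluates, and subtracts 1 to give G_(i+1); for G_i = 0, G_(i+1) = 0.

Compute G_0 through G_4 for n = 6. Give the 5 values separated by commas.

base 2: 6 = 2^2 + 2; at 3: 3^3 + 3 = 30; next = 29
base 3: 29 = 3^3 + 2; at 4: 4^4 + 2 = 258; next = 257
base 4: 257 = 4^4 + 1; at 5: 5^5 + 1 = 3126; next = 3125
base 5: 3125 = 5^5; at 6: 6^6 = 46656; next = 46655

6, 29, 257, 3125, 46655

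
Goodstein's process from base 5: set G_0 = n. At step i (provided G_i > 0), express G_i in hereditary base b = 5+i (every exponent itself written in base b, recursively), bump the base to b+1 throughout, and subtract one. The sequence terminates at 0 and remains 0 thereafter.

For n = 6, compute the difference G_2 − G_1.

0

step 0: 6 = 5 + 1; sub 6 for 5: 6 + 1; = 7; G_1 = 7−1 = 6
step 1: 6 = 6; sub 7 for 6: 7; = 7; G_2 = 7−1 = 6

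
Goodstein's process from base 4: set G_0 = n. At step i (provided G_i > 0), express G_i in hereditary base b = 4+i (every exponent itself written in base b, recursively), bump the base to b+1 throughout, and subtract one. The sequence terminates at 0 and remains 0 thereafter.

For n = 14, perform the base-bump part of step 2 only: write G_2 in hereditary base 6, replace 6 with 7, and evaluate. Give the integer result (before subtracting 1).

step 0: 14 = 3·4 + 2; sub 5 for 4: 3·5 + 2; = 17; G_1 = 17−1 = 16
step 1: 16 = 3·5 + 1; sub 6 for 5: 3·6 + 1; = 19; G_2 = 19−1 = 18

21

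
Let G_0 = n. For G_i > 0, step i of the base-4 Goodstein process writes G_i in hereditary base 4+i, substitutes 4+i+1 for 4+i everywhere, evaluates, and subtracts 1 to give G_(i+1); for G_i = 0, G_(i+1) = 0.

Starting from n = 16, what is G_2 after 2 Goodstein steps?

i=0: 16 = 4^2 (b=4); 4→5: 5^2 = 25; 25−1 = 24
i=1: 24 = 4·5 + 4 (b=5); 5→6: 4·6 + 4 = 28; 28−1 = 27

27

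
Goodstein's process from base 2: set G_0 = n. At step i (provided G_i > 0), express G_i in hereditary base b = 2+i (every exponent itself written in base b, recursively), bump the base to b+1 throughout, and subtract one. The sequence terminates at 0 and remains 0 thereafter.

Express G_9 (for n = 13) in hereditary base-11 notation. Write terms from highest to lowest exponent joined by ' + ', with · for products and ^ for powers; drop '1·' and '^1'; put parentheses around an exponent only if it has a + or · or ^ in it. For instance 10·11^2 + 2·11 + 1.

11^(11 + 1) + 3·11^3 + 3·11^2 + 2·11 + 4

i=0: 13 = 2^(2 + 1) + 2^2 + 1 (b=2); 2→3: 3^(3 + 1) + 3^3 + 1 = 109; 109−1 = 108
i=1: 108 = 3^(3 + 1) + 3^3 (b=3); 3→4: 4^(4 + 1) + 4^4 = 1280; 1280−1 = 1279
i=2: 1279 = 4^(4 + 1) + 3·4^3 + 3·4^2 + 3·4 + 3 (b=4); 4→5: 5^(5 + 1) + 3·5^3 + 3·5^2 + 3·5 + 3 = 16093; 16093−1 = 16092
i=3: 16092 = 5^(5 + 1) + 3·5^3 + 3·5^2 + 3·5 + 2 (b=5); 5→6: 6^(6 + 1) + 3·6^3 + 3·6^2 + 3·6 + 2 = 280712; 280712−1 = 280711
i=4: 280711 = 6^(6 + 1) + 3·6^3 + 3·6^2 + 3·6 + 1 (b=6); 6→7: 7^(7 + 1) + 3·7^3 + 3·7^2 + 3·7 + 1 = 5765999; 5765999−1 = 5765998
i=5: 5765998 = 7^(7 + 1) + 3·7^3 + 3·7^2 + 3·7 (b=7); 7→8: 8^(8 + 1) + 3·8^3 + 3·8^2 + 3·8 = 134219480; 134219480−1 = 134219479
i=6: 134219479 = 8^(8 + 1) + 3·8^3 + 3·8^2 + 2·8 + 7 (b=8); 8→9: 9^(9 + 1) + 3·9^3 + 3·9^2 + 2·9 + 7 = 3486786856; 3486786856−1 = 3486786855
i=7: 3486786855 = 9^(9 + 1) + 3·9^3 + 3·9^2 + 2·9 + 6 (b=9); 9→10: 10^(10 + 1) + 3·10^3 + 3·10^2 + 2·10 + 6 = 100000003326; 100000003326−1 = 100000003325
i=8: 100000003325 = 10^(10 + 1) + 3·10^3 + 3·10^2 + 2·10 + 5 (b=10); 10→11: 11^(11 + 1) + 3·11^3 + 3·11^2 + 2·11 + 5 = 3138428381104; 3138428381104−1 = 3138428381103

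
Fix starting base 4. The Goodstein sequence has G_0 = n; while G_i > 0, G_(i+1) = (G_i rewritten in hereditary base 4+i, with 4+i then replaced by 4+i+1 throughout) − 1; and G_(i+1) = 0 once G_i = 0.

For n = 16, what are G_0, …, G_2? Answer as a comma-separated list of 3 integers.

16, 24, 27

base 4: 16 = 4^2; at 5: 5^2 = 25; next = 24
base 5: 24 = 4·5 + 4; at 6: 4·6 + 4 = 28; next = 27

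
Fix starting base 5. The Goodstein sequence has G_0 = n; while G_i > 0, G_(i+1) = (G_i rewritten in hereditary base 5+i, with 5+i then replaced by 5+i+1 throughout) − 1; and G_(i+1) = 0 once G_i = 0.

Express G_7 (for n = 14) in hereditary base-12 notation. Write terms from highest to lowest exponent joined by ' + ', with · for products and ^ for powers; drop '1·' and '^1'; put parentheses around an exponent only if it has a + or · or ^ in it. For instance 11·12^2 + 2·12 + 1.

(0) 14|_5 = 2·5 + 4 ↦ 2·6 + 4|_6 = 16 ⇒ 15
(1) 15|_6 = 2·6 + 3 ↦ 2·7 + 3|_7 = 17 ⇒ 16
(2) 16|_7 = 2·7 + 2 ↦ 2·8 + 2|_8 = 18 ⇒ 17
(3) 17|_8 = 2·8 + 1 ↦ 2·9 + 1|_9 = 19 ⇒ 18
(4) 18|_9 = 2·9 ↦ 2·10|_10 = 20 ⇒ 19
(5) 19|_10 = 10 + 9 ↦ 11 + 9|_11 = 20 ⇒ 19
(6) 19|_11 = 11 + 8 ↦ 12 + 8|_12 = 20 ⇒ 19
(7) 19|_12 = 12 + 7 ↦ 13 + 7|_13 = 20 ⇒ 19

12 + 7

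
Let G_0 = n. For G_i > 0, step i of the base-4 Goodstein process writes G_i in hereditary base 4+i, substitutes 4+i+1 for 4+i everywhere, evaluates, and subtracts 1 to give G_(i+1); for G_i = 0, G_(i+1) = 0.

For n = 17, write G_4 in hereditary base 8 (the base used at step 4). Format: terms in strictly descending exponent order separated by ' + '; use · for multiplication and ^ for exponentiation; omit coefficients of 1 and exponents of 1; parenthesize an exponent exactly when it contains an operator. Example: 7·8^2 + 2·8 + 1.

G_0=17  [base 4] 4^2 + 1  →[4↦5]→  5^2 + 1 = 26  −1 ⇒ G_1=25
G_1=25  [base 5] 5^2  →[5↦6]→  6^2 = 36  −1 ⇒ G_2=35
G_2=35  [base 6] 5·6 + 5  →[6↦7]→  5·7 + 5 = 40  −1 ⇒ G_3=39
G_3=39  [base 7] 5·7 + 4  →[7↦8]→  5·8 + 4 = 44  −1 ⇒ G_4=43
G_4=43  [base 8] 5·8 + 3  →[8↦9]→  5·9 + 3 = 48  −1 ⇒ G_5=47

5·8 + 3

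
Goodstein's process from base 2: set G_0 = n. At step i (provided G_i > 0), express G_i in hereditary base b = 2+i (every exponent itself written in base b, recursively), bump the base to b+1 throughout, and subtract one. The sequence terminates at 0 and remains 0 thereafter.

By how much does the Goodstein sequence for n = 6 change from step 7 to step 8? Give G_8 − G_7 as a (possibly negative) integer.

223404

step 0: 6 = 2^2 + 2; sub 3 for 2: 3^3 + 3; = 30; G_1 = 30−1 = 29
step 1: 29 = 3^3 + 2; sub 4 for 3: 4^4 + 2; = 258; G_2 = 258−1 = 257
step 2: 257 = 4^4 + 1; sub 5 for 4: 5^5 + 1; = 3126; G_3 = 3126−1 = 3125
step 3: 3125 = 5^5; sub 6 for 5: 6^6; = 46656; G_4 = 46656−1 = 46655
step 4: 46655 = 5·6^5 + 5·6^4 + 5·6^3 + 5·6^2 + 5·6 + 5; sub 7 for 6: 5·7^5 + 5·7^4 + 5·7^3 + 5·7^2 + 5·7 + 5; = 98040; G_5 = 98040−1 = 98039
step 5: 98039 = 5·7^5 + 5·7^4 + 5·7^3 + 5·7^2 + 5·7 + 4; sub 8 for 7: 5·8^5 + 5·8^4 + 5·8^3 + 5·8^2 + 5·8 + 4; = 187244; G_6 = 187244−1 = 187243
step 6: 187243 = 5·8^5 + 5·8^4 + 5·8^3 + 5·8^2 + 5·8 + 3; sub 9 for 8: 5·9^5 + 5·9^4 + 5·9^3 + 5·9^2 + 5·9 + 3; = 332148; G_7 = 332148−1 = 332147
step 7: 332147 = 5·9^5 + 5·9^4 + 5·9^3 + 5·9^2 + 5·9 + 2; sub 10 for 9: 5·10^5 + 5·10^4 + 5·10^3 + 5·10^2 + 5·10 + 2; = 555552; G_8 = 555552−1 = 555551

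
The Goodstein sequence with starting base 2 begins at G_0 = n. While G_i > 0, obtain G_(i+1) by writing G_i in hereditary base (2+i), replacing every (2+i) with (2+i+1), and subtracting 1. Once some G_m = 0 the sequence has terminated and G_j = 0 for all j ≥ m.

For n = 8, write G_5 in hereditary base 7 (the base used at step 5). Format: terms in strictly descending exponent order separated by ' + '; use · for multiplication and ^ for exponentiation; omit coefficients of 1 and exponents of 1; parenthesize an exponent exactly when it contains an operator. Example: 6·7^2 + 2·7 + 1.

2·7^7 + 2·7^2 + 7 + 4

base 2: 8 = 2^(2 + 1); at 3: 3^(3 + 1) = 81; next = 80
base 3: 80 = 2·3^3 + 2·3^2 + 2·3 + 2; at 4: 2·4^4 + 2·4^2 + 2·4 + 2 = 554; next = 553
base 4: 553 = 2·4^4 + 2·4^2 + 2·4 + 1; at 5: 2·5^5 + 2·5^2 + 2·5 + 1 = 6311; next = 6310
base 5: 6310 = 2·5^5 + 2·5^2 + 2·5; at 6: 2·6^6 + 2·6^2 + 2·6 = 93396; next = 93395
base 6: 93395 = 2·6^6 + 2·6^2 + 6 + 5; at 7: 2·7^7 + 2·7^2 + 7 + 5 = 1647196; next = 1647195
base 7: 1647195 = 2·7^7 + 2·7^2 + 7 + 4; at 8: 2·8^8 + 2·8^2 + 8 + 4 = 33554572; next = 33554571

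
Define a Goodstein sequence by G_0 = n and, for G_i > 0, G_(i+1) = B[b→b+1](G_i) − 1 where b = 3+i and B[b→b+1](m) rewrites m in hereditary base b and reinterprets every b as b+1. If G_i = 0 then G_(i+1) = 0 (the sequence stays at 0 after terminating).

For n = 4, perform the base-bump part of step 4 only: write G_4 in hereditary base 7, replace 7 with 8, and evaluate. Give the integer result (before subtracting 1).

i=0: 4 = 3 + 1 (b=3); 3→4: 4 + 1 = 5; 5−1 = 4
i=1: 4 = 4 (b=4); 4→5: 5 = 5; 5−1 = 4
i=2: 4 = 4 (b=5); 5→6: 4 = 4; 4−1 = 3
i=3: 3 = 3 (b=6); 6→7: 3 = 3; 3−1 = 2
i=4: 2 = 2 (b=7); 7→8: 2 = 2; 2−1 = 1

2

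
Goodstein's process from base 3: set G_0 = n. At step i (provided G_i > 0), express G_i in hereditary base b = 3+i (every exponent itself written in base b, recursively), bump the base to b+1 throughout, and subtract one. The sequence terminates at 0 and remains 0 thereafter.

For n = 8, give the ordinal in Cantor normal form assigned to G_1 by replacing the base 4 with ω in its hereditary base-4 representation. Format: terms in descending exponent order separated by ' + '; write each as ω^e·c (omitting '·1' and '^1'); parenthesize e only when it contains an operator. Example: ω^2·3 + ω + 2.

i=0: 8 = 2·3 + 2 (b=3); 3→4: 2·4 + 2 = 10; 10−1 = 9
i=1: 9 = 2·4 + 1 (b=4); 4→5: 2·5 + 1 = 11; 11−1 = 10

ω·2 + 1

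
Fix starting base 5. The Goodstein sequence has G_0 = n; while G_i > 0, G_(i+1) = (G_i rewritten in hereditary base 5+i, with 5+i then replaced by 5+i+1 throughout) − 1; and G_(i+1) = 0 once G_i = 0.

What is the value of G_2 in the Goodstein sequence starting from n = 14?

base 5: 14 = 2·5 + 4; at 6: 2·6 + 4 = 16; next = 15
base 6: 15 = 2·6 + 3; at 7: 2·7 + 3 = 17; next = 16

16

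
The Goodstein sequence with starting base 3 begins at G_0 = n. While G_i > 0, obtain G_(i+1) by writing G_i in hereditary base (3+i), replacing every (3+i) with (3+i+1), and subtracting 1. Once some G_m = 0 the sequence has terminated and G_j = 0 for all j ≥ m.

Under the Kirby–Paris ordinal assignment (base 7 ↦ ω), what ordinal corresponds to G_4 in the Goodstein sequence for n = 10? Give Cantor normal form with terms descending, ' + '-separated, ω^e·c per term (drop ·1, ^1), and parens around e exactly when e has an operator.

ω·4 + 2

base 3: 10 = 3^2 + 1; at 4: 4^2 + 1 = 17; next = 16
base 4: 16 = 4^2; at 5: 5^2 = 25; next = 24
base 5: 24 = 4·5 + 4; at 6: 4·6 + 4 = 28; next = 27
base 6: 27 = 4·6 + 3; at 7: 4·7 + 3 = 31; next = 30
base 7: 30 = 4·7 + 2; at 8: 4·8 + 2 = 34; next = 33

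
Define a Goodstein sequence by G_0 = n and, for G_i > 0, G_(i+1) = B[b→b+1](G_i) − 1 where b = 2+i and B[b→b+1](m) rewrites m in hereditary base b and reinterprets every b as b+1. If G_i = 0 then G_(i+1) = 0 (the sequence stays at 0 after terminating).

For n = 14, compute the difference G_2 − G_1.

(0) 14|_2 = 2^(2 + 1) + 2^2 + 2 ↦ 3^(3 + 1) + 3^3 + 3|_3 = 111 ⇒ 110
(1) 110|_3 = 3^(3 + 1) + 3^3 + 2 ↦ 4^(4 + 1) + 4^4 + 2|_4 = 1282 ⇒ 1281

1171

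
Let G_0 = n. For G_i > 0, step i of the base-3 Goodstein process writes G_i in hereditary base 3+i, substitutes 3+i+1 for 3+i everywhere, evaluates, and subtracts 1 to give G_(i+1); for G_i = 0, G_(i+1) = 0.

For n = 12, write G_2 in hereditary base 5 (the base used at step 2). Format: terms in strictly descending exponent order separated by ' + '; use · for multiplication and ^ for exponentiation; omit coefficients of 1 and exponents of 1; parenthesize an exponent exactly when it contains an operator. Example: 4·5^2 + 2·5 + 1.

step 0: 12 = 3^2 + 3; sub 4 for 3: 4^2 + 4; = 20; G_1 = 20−1 = 19
step 1: 19 = 4^2 + 3; sub 5 for 4: 5^2 + 3; = 28; G_2 = 28−1 = 27

5^2 + 2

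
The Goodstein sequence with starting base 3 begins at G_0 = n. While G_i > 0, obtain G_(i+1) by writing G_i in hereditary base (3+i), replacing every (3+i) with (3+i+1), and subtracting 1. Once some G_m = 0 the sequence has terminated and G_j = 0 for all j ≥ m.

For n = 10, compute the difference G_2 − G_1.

base 3: 10 = 3^2 + 1; at 4: 4^2 + 1 = 17; next = 16
base 4: 16 = 4^2; at 5: 5^2 = 25; next = 24

8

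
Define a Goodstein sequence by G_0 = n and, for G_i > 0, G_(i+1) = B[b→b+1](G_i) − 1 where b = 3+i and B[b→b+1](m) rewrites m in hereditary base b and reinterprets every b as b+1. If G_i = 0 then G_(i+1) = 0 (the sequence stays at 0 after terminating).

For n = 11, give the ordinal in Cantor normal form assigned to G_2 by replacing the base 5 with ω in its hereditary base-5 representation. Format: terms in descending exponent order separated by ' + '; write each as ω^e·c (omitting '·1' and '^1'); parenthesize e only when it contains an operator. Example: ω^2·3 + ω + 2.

i=0: 11 = 3^2 + 2 (b=3); 3→4: 4^2 + 2 = 18; 18−1 = 17
i=1: 17 = 4^2 + 1 (b=4); 4→5: 5^2 + 1 = 26; 26−1 = 25
i=2: 25 = 5^2 (b=5); 5→6: 6^2 = 36; 36−1 = 35

ω^2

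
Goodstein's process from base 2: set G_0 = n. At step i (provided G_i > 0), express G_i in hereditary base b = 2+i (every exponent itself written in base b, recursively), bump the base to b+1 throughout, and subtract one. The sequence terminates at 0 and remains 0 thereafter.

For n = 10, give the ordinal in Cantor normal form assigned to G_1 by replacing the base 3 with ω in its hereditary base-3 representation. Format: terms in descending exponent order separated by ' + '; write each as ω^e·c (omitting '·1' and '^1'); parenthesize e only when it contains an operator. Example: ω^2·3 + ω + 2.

i=0: 10 = 2^(2 + 1) + 2 (b=2); 2→3: 3^(3 + 1) + 3 = 84; 84−1 = 83
i=1: 83 = 3^(3 + 1) + 2 (b=3); 3→4: 4^(4 + 1) + 2 = 1026; 1026−1 = 1025

ω^(ω + 1) + 2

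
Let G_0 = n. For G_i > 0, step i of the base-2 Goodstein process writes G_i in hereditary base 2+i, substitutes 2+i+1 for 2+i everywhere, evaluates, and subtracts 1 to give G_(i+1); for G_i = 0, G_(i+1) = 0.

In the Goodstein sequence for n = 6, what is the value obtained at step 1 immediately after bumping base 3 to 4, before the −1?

step 0: 6 = 2^2 + 2; sub 3 for 2: 3^3 + 3; = 30; G_1 = 30−1 = 29
step 1: 29 = 3^3 + 2; sub 4 for 3: 4^4 + 2; = 258; G_2 = 258−1 = 257

258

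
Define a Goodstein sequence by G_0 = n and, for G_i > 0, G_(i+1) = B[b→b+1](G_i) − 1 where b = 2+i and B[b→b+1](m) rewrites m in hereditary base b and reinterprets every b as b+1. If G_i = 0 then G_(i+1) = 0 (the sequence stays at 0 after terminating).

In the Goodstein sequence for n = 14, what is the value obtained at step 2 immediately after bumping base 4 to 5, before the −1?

G_0 = 14. HB_2(14) = 2^(2 + 1) + 2^2 + 2. Bump = 111. G_1 = 110.
G_1 = 110. HB_3(110) = 3^(3 + 1) + 3^3 + 2. Bump = 1282. G_2 = 1281.
G_2 = 1281. HB_4(1281) = 4^(4 + 1) + 4^4 + 1. Bump = 18751. G_3 = 18750.

18751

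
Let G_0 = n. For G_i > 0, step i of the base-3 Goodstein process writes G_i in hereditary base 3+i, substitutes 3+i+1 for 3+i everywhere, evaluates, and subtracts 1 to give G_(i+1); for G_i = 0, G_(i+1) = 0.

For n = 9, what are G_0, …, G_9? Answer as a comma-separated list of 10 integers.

step 0: 9 = 3^2; sub 4 for 3: 4^2; = 16; G_1 = 16−1 = 15
step 1: 15 = 3·4 + 3; sub 5 for 4: 3·5 + 3; = 18; G_2 = 18−1 = 17
step 2: 17 = 3·5 + 2; sub 6 for 5: 3·6 + 2; = 20; G_3 = 20−1 = 19
step 3: 19 = 3·6 + 1; sub 7 for 6: 3·7 + 1; = 22; G_4 = 22−1 = 21
step 4: 21 = 3·7; sub 8 for 7: 3·8; = 24; G_5 = 24−1 = 23
step 5: 23 = 2·8 + 7; sub 9 for 8: 2·9 + 7; = 25; G_6 = 25−1 = 24
step 6: 24 = 2·9 + 6; sub 10 for 9: 2·10 + 6; = 26; G_7 = 26−1 = 25
step 7: 25 = 2·10 + 5; sub 11 for 10: 2·11 + 5; = 27; G_8 = 27−1 = 26
step 8: 26 = 2·11 + 4; sub 12 for 11: 2·12 + 4; = 28; G_9 = 28−1 = 27

9, 15, 17, 19, 21, 23, 24, 25, 26, 27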